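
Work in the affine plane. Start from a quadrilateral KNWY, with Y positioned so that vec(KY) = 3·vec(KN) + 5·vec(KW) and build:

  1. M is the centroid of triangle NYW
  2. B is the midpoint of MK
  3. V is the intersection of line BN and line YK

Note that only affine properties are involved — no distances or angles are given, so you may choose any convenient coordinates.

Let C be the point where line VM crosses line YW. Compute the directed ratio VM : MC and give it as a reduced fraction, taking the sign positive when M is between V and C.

VM:MC = 1/98

Choose coordinates K = (0, 0), N = (1, 0), W = (0, 1), Y = (3, 5).
1. M is the centroid of triangle NYW ⇒ M = (4/3, 2)
2. B is the midpoint of MK ⇒ B = (2/3, 1)
3. V is the intersection of line BN and line YK ⇒ V = (9/14, 15/14)
line VM meets YW at C = (69, 93)
M = V + t·(C−V) with t = 1/99, so VM:MC = 1/99:98/99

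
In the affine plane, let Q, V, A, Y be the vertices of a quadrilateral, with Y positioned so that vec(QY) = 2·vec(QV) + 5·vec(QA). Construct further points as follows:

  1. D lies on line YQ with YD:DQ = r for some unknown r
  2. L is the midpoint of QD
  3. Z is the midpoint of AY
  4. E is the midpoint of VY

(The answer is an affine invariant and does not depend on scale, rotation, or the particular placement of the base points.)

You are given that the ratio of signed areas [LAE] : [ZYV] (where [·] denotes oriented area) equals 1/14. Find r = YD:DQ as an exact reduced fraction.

r = 3/4

Set Q = (0, 0), V = (1, 0), A = (0, 1), Y = (2, 5); any affine frame gives the same invariant.
1. With YD:DQ = r, write λ = r/(r+1) so D = Y + λ·(Q−Y); D is affine-linear in λ
2. L is the midpoint of QD ⇒ L is an affine combination of earlier points and hence also affine-linear in λ
3. Z is the midpoint of AY ⇒ Z = (1, 3)
4. E is the midpoint of VY ⇒ E = (3/2, 5/2)
Every point depending on D is an affine combination of D and λ-independent points, so each such coordinate is linear in λ; the λ² term in each signed area is a multiple of (Q−Y)×(Q−Y) = 0, so 2·[LAE] and 2·[ZYV] are each linear in λ. Evaluating at λ=0 and λ=1:
  2·[LAE] = -9/4·λ + 3/4,   2·[ZYV] = -3
So [LAE]:[ZYV] = (-9/4·λ + 3/4) / (-3). Setting this equal to 1/14:
  -9/4·λ + 3/4 = 1/14·(-3)  ⇒  λ = 3/7
Then r = λ/(1−λ) = (3/7)/(4/7) = 3/4. Check: with r = 3/4, D = (8/7, 20/7) and [LAE]:[ZYV] = 1/14 as required.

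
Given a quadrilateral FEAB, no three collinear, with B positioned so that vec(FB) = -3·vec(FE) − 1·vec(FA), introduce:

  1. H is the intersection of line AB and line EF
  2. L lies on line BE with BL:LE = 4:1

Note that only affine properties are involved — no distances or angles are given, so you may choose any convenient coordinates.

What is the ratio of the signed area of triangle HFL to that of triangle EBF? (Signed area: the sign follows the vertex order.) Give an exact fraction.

Choose coordinates F = (0, 0), E = (1, 0), A = (0, 1), B = (-3, -1).
1. H is the intersection of line AB and line EF ⇒ H = (-3/2, 0)
2. L lies on line BE with BL:LE = 4:1 ⇒ L = (1/5, -1/5)
2·[HFL] = -3/10, 2·[EBF] = -1
[HFL]:[EBF] = -3/10:-1 = 3/10

[HFL]:[EBF] = 3/10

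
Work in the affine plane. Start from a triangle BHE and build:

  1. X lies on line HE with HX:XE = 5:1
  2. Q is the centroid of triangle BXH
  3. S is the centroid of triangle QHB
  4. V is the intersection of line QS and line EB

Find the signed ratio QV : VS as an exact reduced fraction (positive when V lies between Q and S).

QV:VS = -21/25

Assign B = (0, 0), H = (1, 0), E = (0, 1) — the answer is frame-independent, so this choice is without loss of generality.
1. X lies on line HE with HX:XE = 5:1 ⇒ X = (1/6, 5/6)
2. Q is the centroid of triangle BXH ⇒ Q = (7/18, 5/18)
3. S is the centroid of triangle QHB ⇒ S = (25/54, 5/54)
4. V is the intersection of line QS and line EB ⇒ V = (0, 5/4)
V = Q + t·(S−Q) with t = -21/4, so QV:VS = t:(1−t) = -21/4:25/4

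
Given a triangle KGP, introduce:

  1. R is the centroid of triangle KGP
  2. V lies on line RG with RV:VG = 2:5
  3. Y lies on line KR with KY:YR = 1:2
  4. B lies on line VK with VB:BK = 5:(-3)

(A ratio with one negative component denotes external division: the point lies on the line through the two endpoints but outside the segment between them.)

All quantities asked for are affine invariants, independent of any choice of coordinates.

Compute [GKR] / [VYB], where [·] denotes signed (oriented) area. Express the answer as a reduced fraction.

[GKR]:[VYB] = -21/5

Set K = (0, 0), G = (1, 0), P = (0, 1); any affine frame gives the same invariant.
1. R is the centroid of triangle KGP ⇒ R = (1/3, 1/3)
2. V lies on line RG with RV:VG = 2:5 ⇒ V = (11/21, 5/21)
3. Y lies on line KR with KY:YR = 1:2 ⇒ Y = (1/9, 1/9)
4. B lies on line VK with VB:BK = 5:(-3) ⇒ B = (-11/14, -5/14)
2·[GKR] = -1/3, 2·[VYB] = 5/63
[GKR]:[VYB] = -1/3:5/63 = -21/5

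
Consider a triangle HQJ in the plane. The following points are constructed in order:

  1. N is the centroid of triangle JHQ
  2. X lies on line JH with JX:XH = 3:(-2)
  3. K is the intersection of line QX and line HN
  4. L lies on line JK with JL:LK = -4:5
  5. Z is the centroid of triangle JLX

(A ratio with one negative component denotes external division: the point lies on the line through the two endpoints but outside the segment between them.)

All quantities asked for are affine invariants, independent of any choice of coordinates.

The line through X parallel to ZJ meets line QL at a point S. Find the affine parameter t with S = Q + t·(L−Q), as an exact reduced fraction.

Assign H = (0, 0), Q = (1, 0), J = (0, 1) — the answer is frame-independent, so this choice is without loss of generality.
1. N is the centroid of triangle JHQ ⇒ N = (1/3, 1/3)
2. X lies on line JH with JX:XH = 3:(-2) ⇒ X = (0, -2)
3. K is the intersection of line QX and line HN ⇒ K = (2, 2)
4. L lies on line JK with JL:LK = -4:5 ⇒ L = (-8, -3)
5. Z is the centroid of triangle JLX ⇒ Z = (-8/3, -4/3)
through X parallel to ZJ: direction (8/3, 7/3); meets QL at S = (40/13, 9/13)
S = Q + t·(L−Q) with t = -3/13

t = -3/13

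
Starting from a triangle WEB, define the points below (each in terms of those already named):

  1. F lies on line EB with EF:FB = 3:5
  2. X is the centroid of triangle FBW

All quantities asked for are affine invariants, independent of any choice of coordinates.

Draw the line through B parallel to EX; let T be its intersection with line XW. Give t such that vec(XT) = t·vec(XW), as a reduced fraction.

t = -8/11

Set W = (0, 0), E = (1, 0), B = (0, 1); any affine frame gives the same invariant.
1. F lies on line EB with EF:FB = 3:5 ⇒ F = (5/8, 3/8)
2. X is the centroid of triangle FBW ⇒ X = (5/24, 11/24)
through B parallel to EX: direction (-19/24, 11/24); meets XW at T = (95/264, 19/24)
T = X + t·(W−X) with t = -8/11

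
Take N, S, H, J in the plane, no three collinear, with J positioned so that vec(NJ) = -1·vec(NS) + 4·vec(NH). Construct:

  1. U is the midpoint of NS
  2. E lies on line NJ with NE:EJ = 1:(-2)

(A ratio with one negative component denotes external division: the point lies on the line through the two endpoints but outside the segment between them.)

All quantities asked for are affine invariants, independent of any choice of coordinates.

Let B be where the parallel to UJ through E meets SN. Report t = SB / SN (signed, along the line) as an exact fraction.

t = 3/2

Work in coordinates with N = (0, 0), S = (1, 0), H = (0, 1), J = (-1, 4).
1. U is the midpoint of NS ⇒ U = (1/2, 0)
2. E lies on line NJ with NE:EJ = 1:(-2) ⇒ E = (1, -4)
through E parallel to UJ: direction (-3/2, 4); meets SN at B = (-1/2, 0)
B = S + t·(N−S) with t = 3/2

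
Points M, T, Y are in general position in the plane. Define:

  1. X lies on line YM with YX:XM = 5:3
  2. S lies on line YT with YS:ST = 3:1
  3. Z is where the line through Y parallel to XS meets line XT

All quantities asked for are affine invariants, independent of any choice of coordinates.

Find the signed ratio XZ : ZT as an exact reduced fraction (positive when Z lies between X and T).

Set M = (0, 0), T = (1, 0), Y = (0, 1); any affine frame gives the same invariant.
1. X lies on line YM with YX:XM = 5:3 ⇒ X = (0, 3/8)
2. S lies on line YT with YS:ST = 3:1 ⇒ S = (3/4, 1/4)
3. Z is where the line through Y parallel to XS meets line XT ⇒ Z = (-3, 3/2)
Z = X + t·(T−X) with t = -3, so XZ:ZT = t:(1−t) = -3:4

XZ:ZT = -3/4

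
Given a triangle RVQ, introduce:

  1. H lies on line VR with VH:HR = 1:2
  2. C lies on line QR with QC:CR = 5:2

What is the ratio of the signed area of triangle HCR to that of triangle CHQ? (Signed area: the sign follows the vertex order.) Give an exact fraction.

Assign R = (0, 0), V = (1, 0), Q = (0, 1) — the answer is frame-independent, so this choice is without loss of generality.
1. H lies on line VR with VH:HR = 1:2 ⇒ H = (2/3, 0)
2. C lies on line QR with QC:CR = 5:2 ⇒ C = (0, 2/7)
2·[HCR] = 4/21, 2·[CHQ] = 10/21
[HCR]:[CHQ] = 4/21:10/21 = 2/5

[HCR]:[CHQ] = 2/5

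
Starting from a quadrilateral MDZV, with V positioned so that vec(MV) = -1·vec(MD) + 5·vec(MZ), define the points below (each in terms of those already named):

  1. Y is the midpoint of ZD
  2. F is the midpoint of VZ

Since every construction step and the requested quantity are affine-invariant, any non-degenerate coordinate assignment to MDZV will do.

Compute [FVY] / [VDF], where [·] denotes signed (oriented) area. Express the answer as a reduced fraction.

[FVY]:[VDF] = 1/2

Set M = (0, 0), D = (1, 0), Z = (0, 1), V = (-1, 5); any affine frame gives the same invariant.
1. Y is the midpoint of ZD ⇒ Y = (1/2, 1/2)
2. F is the midpoint of VZ ⇒ F = (-1/2, 3)
2·[FVY] = -3/4, 2·[VDF] = -3/2
[FVY]:[VDF] = -3/4:-3/2 = 1/2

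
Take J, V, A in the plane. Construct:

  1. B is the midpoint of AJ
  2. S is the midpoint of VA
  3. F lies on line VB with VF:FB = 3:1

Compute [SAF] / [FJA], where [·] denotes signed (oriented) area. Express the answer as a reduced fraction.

[SAF]:[FJA] = -3/4

Assign J = (0, 0), V = (1, 0), A = (0, 1) — the answer is frame-independent, so this choice is without loss of generality.
1. B is the midpoint of AJ ⇒ B = (0, 1/2)
2. S is the midpoint of VA ⇒ S = (1/2, 1/2)
3. F lies on line VB with VF:FB = 3:1 ⇒ F = (1/4, 3/8)
2·[SAF] = 3/16, 2·[FJA] = -1/4
[SAF]:[FJA] = 3/16:-1/4 = -3/4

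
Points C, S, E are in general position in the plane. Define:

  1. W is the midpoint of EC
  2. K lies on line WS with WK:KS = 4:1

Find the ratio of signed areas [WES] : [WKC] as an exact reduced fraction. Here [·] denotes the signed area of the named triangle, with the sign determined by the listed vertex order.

Choose coordinates C = (0, 0), S = (1, 0), E = (0, 1).
1. W is the midpoint of EC ⇒ W = (0, 1/2)
2. K lies on line WS with WK:KS = 4:1 ⇒ K = (4/5, 1/10)
2·[WES] = -1/2, 2·[WKC] = -2/5
[WES]:[WKC] = -1/2:-2/5 = 5/4

[WES]:[WKC] = 5/4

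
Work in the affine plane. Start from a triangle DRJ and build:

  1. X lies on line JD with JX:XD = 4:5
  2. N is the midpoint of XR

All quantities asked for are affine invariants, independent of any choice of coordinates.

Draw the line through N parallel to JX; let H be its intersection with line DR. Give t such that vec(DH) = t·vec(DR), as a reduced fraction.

Choose coordinates D = (0, 0), R = (1, 0), J = (0, 1).
1. X lies on line JD with JX:XD = 4:5 ⇒ X = (0, 5/9)
2. N is the midpoint of XR ⇒ N = (1/2, 5/18)
through N parallel to JX: direction (0, -4/9); meets DR at H = (1/2, 0)
H = D + t·(R−D) with t = 1/2

t = 1/2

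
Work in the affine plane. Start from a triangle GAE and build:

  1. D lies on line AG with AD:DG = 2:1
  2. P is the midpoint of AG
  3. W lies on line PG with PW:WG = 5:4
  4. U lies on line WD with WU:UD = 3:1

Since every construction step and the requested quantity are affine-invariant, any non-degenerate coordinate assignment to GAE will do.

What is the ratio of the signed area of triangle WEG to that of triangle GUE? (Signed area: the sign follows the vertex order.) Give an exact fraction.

Set G = (0, 0), A = (1, 0), E = (0, 1); any affine frame gives the same invariant.
1. D lies on line AG with AD:DG = 2:1 ⇒ D = (1/3, 0)
2. P is the midpoint of AG ⇒ P = (1/2, 0)
3. W lies on line PG with PW:WG = 5:4 ⇒ W = (2/9, 0)
4. U lies on line WD with WU:UD = 3:1 ⇒ U = (11/36, 0)
2·[WEG] = 2/9, 2·[GUE] = 11/36
[WEG]:[GUE] = 2/9:11/36 = 8/11

[WEG]:[GUE] = 8/11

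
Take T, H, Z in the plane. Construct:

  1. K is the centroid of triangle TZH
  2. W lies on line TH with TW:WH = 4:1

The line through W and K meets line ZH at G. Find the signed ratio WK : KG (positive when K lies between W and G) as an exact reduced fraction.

WK:KG = -2/5

Set T = (0, 0), H = (1, 0), Z = (0, 1); any affine frame gives the same invariant.
1. K is the centroid of triangle TZH ⇒ K = (1/3, 1/3)
2. W lies on line TH with TW:WH = 4:1 ⇒ W = (4/5, 0)
line WK meets ZH at G = (3/2, -1/2)
K = W + t·(G−W) with t = -2/3, so WK:KG = -2/3:5/3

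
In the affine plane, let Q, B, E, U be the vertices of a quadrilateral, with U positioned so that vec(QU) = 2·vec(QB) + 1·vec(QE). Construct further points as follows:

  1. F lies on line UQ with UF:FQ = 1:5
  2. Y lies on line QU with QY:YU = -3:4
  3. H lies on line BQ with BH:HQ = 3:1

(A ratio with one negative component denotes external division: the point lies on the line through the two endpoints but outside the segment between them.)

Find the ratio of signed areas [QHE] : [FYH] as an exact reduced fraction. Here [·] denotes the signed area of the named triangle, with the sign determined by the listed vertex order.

[QHE]:[FYH] = 6/23

Work in coordinates with Q = (0, 0), B = (1, 0), E = (0, 1), U = (2, 1).
1. F lies on line UQ with UF:FQ = 1:5 ⇒ F = (5/3, 5/6)
2. Y lies on line QU with QY:YU = -3:4 ⇒ Y = (-6, -3)
3. H lies on line BQ with BH:HQ = 3:1 ⇒ H = (1/4, 0)
2·[QHE] = 1/4, 2·[FYH] = 23/24
[QHE]:[FYH] = 1/4:23/24 = 6/23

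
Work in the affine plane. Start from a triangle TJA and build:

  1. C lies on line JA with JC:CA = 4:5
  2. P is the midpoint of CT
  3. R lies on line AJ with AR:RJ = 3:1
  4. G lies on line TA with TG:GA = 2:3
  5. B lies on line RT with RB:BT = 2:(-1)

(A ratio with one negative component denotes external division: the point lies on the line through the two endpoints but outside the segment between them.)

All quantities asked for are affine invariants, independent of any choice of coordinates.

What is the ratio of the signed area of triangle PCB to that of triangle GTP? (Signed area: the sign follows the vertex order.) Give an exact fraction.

Work in coordinates with T = (0, 0), J = (1, 0), A = (0, 1).
1. C lies on line JA with JC:CA = 4:5 ⇒ C = (5/9, 4/9)
2. P is the midpoint of CT ⇒ P = (5/18, 2/9)
3. R lies on line AJ with AR:RJ = 3:1 ⇒ R = (3/4, 1/4)
4. G lies on line TA with TG:GA = 2:3 ⇒ G = (0, 2/5)
5. B lies on line RT with RB:BT = 2:(-1) ⇒ B = (-3/4, -1/4)
2·[PCB] = 7/72, 2·[GTP] = 1/9
[PCB]:[GTP] = 7/72:1/9 = 7/8

[PCB]:[GTP] = 7/8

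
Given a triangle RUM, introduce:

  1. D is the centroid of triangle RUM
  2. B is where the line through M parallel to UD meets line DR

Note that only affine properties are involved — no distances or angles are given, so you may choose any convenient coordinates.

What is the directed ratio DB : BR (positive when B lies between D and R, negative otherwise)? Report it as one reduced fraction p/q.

Choose coordinates R = (0, 0), U = (1, 0), M = (0, 1).
1. D is the centroid of triangle RUM ⇒ D = (1/3, 1/3)
2. B is where the line through M parallel to UD meets line DR ⇒ B = (2/3, 2/3)
B = D + t·(R−D) with t = -1, so DB:BR = t:(1−t) = -1:2

DB:BR = -1/2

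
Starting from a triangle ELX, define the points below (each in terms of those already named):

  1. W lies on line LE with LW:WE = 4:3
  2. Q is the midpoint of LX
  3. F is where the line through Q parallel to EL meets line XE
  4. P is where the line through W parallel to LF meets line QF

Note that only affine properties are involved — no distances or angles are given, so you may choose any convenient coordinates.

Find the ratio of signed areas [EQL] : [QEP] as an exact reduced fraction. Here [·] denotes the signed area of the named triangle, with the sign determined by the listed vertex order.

Set E = (0, 0), L = (1, 0), X = (0, 1); any affine frame gives the same invariant.
1. W lies on line LE with LW:WE = 4:3 ⇒ W = (3/7, 0)
2. Q is the midpoint of LX ⇒ Q = (1/2, 1/2)
3. F is where the line through Q parallel to EL meets line XE ⇒ F = (0, 1/2)
4. P is where the line through W parallel to LF meets line QF ⇒ P = (-4/7, 1/2)
2·[EQL] = -1/2, 2·[QEP] = -15/28
[EQL]:[QEP] = -1/2:-15/28 = 14/15

[EQL]:[QEP] = 14/15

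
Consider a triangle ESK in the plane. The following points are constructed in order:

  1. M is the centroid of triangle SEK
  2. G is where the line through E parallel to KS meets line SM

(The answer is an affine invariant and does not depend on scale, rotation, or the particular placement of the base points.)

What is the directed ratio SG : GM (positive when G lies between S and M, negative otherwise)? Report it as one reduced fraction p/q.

SG:GM = -3/2

Assign E = (0, 0), S = (1, 0), K = (0, 1) — the answer is frame-independent, so this choice is without loss of generality.
1. M is the centroid of triangle SEK ⇒ M = (1/3, 1/3)
2. G is where the line through E parallel to KS meets line SM ⇒ G = (-1, 1)
G = S + t·(M−S) with t = 3, so SG:GM = t:(1−t) = 3:-2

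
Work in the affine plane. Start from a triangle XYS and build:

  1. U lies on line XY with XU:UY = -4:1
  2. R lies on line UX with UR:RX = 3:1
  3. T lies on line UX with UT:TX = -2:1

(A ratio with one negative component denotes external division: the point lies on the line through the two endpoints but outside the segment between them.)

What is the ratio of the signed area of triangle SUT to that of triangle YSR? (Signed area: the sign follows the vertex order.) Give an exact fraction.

[SUT]:[YSR] = -4

Choose coordinates X = (0, 0), Y = (1, 0), S = (0, 1).
1. U lies on line XY with XU:UY = -4:1 ⇒ U = (4/3, 0)
2. R lies on line UX with UR:RX = 3:1 ⇒ R = (1/3, 0)
3. T lies on line UX with UT:TX = -2:1 ⇒ T = (-4/3, 0)
2·[SUT] = -8/3, 2·[YSR] = 2/3
[SUT]:[YSR] = -8/3:2/3 = -4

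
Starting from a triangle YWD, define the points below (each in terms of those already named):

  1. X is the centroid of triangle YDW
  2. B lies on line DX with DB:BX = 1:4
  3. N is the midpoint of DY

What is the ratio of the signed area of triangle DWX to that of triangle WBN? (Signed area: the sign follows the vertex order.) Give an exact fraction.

Work in coordinates with Y = (0, 0), W = (1, 0), D = (0, 1).
1. X is the centroid of triangle YDW ⇒ X = (1/3, 1/3)
2. B lies on line DX with DB:BX = 1:4 ⇒ B = (1/15, 13/15)
3. N is the midpoint of DY ⇒ N = (0, 1/2)
2·[DWX] = -1/3, 2·[WBN] = 2/5
[DWX]:[WBN] = -1/3:2/5 = -5/6

[DWX]:[WBN] = -5/6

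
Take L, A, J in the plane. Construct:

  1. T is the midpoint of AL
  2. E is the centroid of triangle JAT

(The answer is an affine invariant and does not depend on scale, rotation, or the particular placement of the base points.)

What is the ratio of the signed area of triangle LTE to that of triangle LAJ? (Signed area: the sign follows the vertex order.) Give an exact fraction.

[LTE]:[LAJ] = 1/6

Assign L = (0, 0), A = (1, 0), J = (0, 1) — the answer is frame-independent, so this choice is without loss of generality.
1. T is the midpoint of AL ⇒ T = (1/2, 0)
2. E is the centroid of triangle JAT ⇒ E = (1/2, 1/3)
2·[LTE] = 1/6, 2·[LAJ] = 1
[LTE]:[LAJ] = 1/6:1 = 1/6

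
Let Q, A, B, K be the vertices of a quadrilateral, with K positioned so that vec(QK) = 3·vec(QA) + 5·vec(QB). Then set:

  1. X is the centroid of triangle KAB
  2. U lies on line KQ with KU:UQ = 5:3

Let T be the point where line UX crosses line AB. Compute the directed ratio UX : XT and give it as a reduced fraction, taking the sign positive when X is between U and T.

Assign Q = (0, 0), A = (1, 0), B = (0, 1), K = (3, 5) — the answer is frame-independent, so this choice is without loss of generality.
1. X is the centroid of triangle KAB ⇒ X = (4/3, 2)
2. U lies on line KQ with KU:UQ = 5:3 ⇒ U = (9/8, 15/8)
line UX meets AB at T = (-1/8, 9/8)
X = U + t·(T−U) with t = -1/6, so UX:XT = -1/6:7/6

UX:XT = -1/7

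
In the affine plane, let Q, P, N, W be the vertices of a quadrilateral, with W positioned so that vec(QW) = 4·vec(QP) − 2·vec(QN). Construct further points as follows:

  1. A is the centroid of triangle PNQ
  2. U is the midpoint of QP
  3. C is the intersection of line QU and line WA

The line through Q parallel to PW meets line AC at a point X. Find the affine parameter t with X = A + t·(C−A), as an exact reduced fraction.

t = -35

Work in coordinates with Q = (0, 0), P = (1, 0), N = (0, 1), W = (4, -2).
1. A is the centroid of triangle PNQ ⇒ A = (1/3, 1/3)
2. U is the midpoint of QP ⇒ U = (1/2, 0)
3. C is the intersection of line QU and line WA ⇒ C = (6/7, 0)
through Q parallel to PW: direction (3, -2); meets AC at X = (-18, 12)
X = A + t·(C−A) with t = -35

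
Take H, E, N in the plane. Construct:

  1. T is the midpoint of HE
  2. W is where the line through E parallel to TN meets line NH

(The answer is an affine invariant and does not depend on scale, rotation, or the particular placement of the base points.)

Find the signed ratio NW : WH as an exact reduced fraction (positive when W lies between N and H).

NW:WH = -1/2

Work in coordinates with H = (0, 0), E = (1, 0), N = (0, 1).
1. T is the midpoint of HE ⇒ T = (1/2, 0)
2. W is where the line through E parallel to TN meets line NH ⇒ W = (0, 2)
W = N + t·(H−N) with t = -1, so NW:WH = t:(1−t) = -1:2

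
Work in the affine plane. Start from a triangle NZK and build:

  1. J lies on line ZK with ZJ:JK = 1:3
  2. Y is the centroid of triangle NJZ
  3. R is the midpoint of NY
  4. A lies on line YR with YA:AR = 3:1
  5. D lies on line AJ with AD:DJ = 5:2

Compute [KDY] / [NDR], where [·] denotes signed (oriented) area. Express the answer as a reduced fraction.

[KDY]:[NDR] = 39/10

Assign N = (0, 0), Z = (1, 0), K = (0, 1) — the answer is frame-independent, so this choice is without loss of generality.
1. J lies on line ZK with ZJ:JK = 1:3 ⇒ J = (3/4, 1/4)
2. Y is the centroid of triangle NJZ ⇒ Y = (7/12, 1/12)
3. R is the midpoint of NY ⇒ R = (7/24, 1/24)
4. A lies on line YR with YA:AR = 3:1 ⇒ A = (35/96, 5/96)
5. D lies on line AJ with AD:DJ = 5:2 ⇒ D = (215/336, 65/336)
2·[KDY] = -13/112, 2·[NDR] = -5/168
[KDY]:[NDR] = -13/112:-5/168 = 39/10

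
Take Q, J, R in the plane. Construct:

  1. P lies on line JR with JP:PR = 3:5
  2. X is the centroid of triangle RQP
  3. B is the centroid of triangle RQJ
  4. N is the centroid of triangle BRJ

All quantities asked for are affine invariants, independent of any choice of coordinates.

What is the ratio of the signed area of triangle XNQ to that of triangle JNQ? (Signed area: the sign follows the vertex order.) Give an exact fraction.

Set Q = (0, 0), J = (1, 0), R = (0, 1); any affine frame gives the same invariant.
1. P lies on line JR with JP:PR = 3:5 ⇒ P = (5/8, 3/8)
2. X is the centroid of triangle RQP ⇒ X = (5/24, 11/24)
3. B is the centroid of triangle RQJ ⇒ B = (1/3, 1/3)
4. N is the centroid of triangle BRJ ⇒ N = (4/9, 4/9)
2·[XNQ] = -1/9, 2·[JNQ] = 4/9
[XNQ]:[JNQ] = -1/9:4/9 = -1/4

[XNQ]:[JNQ] = -1/4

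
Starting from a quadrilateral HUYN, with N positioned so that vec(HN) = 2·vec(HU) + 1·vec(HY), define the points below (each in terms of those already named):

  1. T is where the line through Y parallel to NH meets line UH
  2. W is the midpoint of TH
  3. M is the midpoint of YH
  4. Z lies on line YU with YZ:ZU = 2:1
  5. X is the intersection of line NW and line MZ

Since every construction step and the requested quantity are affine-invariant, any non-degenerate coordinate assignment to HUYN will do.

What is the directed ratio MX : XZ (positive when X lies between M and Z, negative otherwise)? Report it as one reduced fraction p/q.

Set H = (0, 0), U = (1, 0), Y = (0, 1), N = (2, 1); any affine frame gives the same invariant.
1. T is where the line through Y parallel to NH meets line UH ⇒ T = (-2, 0)
2. W is the midpoint of TH ⇒ W = (-1, 0)
3. M is the midpoint of YH ⇒ M = (0, 1/2)
4. Z lies on line YU with YZ:ZU = 2:1 ⇒ Z = (2/3, 1/3)
5. X is the intersection of line NW and line MZ ⇒ X = (2/7, 3/7)
X = M + t·(Z−M) with t = 3/7, so MX:XZ = t:(1−t) = 3/7:4/7

MX:XZ = 3/4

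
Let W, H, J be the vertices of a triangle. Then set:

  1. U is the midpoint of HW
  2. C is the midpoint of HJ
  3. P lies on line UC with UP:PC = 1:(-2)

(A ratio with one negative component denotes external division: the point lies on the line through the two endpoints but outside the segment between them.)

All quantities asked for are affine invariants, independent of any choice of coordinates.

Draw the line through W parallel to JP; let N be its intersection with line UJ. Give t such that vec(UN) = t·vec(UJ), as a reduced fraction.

t = 3

Choose coordinates W = (0, 0), H = (1, 0), J = (0, 1).
1. U is the midpoint of HW ⇒ U = (1/2, 0)
2. C is the midpoint of HJ ⇒ C = (1/2, 1/2)
3. P lies on line UC with UP:PC = 1:(-2) ⇒ P = (1/2, -1/2)
through W parallel to JP: direction (1/2, -3/2); meets UJ at N = (-1, 3)
N = U + t·(J−U) with t = 3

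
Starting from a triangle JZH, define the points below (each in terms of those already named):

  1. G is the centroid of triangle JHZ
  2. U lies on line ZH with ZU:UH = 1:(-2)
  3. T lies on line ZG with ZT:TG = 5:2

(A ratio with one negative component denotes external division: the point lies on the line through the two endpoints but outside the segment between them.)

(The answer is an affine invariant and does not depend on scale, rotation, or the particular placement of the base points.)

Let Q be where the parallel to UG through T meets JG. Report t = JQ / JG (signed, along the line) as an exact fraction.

Choose coordinates J = (0, 0), Z = (1, 0), H = (0, 1).
1. G is the centroid of triangle JHZ ⇒ G = (1/3, 1/3)
2. U lies on line ZH with ZU:UH = 1:(-2) ⇒ U = (2, -1)
3. T lies on line ZG with ZT:TG = 5:2 ⇒ T = (11/21, 5/21)
through T parallel to UG: direction (-5/3, 4/3); meets JG at Q = (23/63, 23/63)
Q = J + t·(G−J) with t = 23/21

t = 23/21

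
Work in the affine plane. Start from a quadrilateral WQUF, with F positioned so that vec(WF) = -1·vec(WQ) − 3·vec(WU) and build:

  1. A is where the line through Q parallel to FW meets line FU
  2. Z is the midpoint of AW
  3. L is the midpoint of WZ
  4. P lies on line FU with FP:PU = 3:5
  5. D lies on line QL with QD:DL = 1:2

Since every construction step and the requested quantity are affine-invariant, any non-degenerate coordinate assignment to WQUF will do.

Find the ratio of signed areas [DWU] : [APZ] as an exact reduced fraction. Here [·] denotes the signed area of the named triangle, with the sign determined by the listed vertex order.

[DWU]:[APZ] = 16/81

Choose coordinates W = (0, 0), Q = (1, 0), U = (0, 1), F = (-1, -3).
1. A is where the line through Q parallel to FW meets line FU ⇒ A = (-4, -15)
2. Z is the midpoint of AW ⇒ Z = (-2, -15/2)
3. L is the midpoint of WZ ⇒ L = (-1, -15/4)
4. P lies on line FU with FP:PU = 3:5 ⇒ P = (-5/8, -3/2)
5. D lies on line QL with QD:DL = 1:2 ⇒ D = (1/3, -5/4)
2·[DWU] = -1/3, 2·[APZ] = -27/16
[DWU]:[APZ] = -1/3:-27/16 = 16/81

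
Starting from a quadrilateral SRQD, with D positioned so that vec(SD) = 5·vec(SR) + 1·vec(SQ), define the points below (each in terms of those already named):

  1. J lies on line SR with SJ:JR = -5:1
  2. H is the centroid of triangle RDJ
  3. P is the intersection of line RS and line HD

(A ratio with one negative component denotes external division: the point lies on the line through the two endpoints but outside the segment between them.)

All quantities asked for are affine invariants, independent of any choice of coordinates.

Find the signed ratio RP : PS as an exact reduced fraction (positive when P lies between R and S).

Assign S = (0, 0), R = (1, 0), Q = (0, 1), D = (5, 1) — the answer is frame-independent, so this choice is without loss of generality.
1. J lies on line SR with SJ:JR = -5:1 ⇒ J = (5/4, 0)
2. H is the centroid of triangle RDJ ⇒ H = (29/12, 1/3)
3. P is the intersection of line RS and line HD ⇒ P = (9/8, 0)
P = R + t·(S−R) with t = -1/8, so RP:PS = t:(1−t) = -1/8:9/8

RP:PS = -1/9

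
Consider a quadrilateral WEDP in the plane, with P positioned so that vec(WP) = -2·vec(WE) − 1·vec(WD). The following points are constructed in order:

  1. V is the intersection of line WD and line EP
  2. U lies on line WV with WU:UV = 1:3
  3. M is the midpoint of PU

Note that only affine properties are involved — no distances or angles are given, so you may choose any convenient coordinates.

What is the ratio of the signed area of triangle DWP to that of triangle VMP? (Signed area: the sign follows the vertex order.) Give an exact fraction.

Set W = (0, 0), E = (1, 0), D = (0, 1), P = (-2, -1); any affine frame gives the same invariant.
1. V is the intersection of line WD and line EP ⇒ V = (0, -1/3)
2. U lies on line WV with WU:UV = 1:3 ⇒ U = (0, -1/12)
3. M is the midpoint of PU ⇒ M = (-1, -13/24)
2·[DWP] = -2, 2·[VMP] = 1/4
[DWP]:[VMP] = -2:1/4 = -8

[DWP]:[VMP] = -8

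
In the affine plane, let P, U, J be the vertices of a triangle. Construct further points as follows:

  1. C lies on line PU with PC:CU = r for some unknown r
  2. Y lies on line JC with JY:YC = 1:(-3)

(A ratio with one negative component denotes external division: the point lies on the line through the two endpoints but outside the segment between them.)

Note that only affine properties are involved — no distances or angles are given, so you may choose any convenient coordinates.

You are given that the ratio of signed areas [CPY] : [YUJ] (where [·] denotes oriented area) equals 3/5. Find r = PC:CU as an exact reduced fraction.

r = 1/5

Set P = (0, 0), U = (1, 0), J = (0, 1); any affine frame gives the same invariant.
1. With PC:CU = r, write λ = r/(r+1) so C = P + λ·(U−P); C is affine-linear in λ
2. Y lies on line JC with JY:YC = 1:(-3) ⇒ Y is an affine combination of earlier points and hence also affine-linear in λ
Every point depending on C is an affine combination of C and λ-independent points, so each such coordinate is linear in λ; the λ² term in each signed area is a multiple of (U−P)×(U−P) = 0, so 2·[CPY] and 2·[YUJ] are each linear in λ. Evaluating at λ=0 and λ=1:
  2·[CPY] = -3/2·λ,   2·[YUJ] = 1/2·λ − 1/2
So [CPY]:[YUJ] = (-3/2·λ) / (1/2·λ − 1/2). Setting this equal to 3/5:
  -3/2·λ = 3/5·(1/2·λ − 1/2)  ⇒  λ = 1/6
Then r = λ/(1−λ) = (1/6)/(5/6) = 1/5. Check: with r = 1/5, C = (1/6, 0) and [CPY]:[YUJ] = 3/5 as required.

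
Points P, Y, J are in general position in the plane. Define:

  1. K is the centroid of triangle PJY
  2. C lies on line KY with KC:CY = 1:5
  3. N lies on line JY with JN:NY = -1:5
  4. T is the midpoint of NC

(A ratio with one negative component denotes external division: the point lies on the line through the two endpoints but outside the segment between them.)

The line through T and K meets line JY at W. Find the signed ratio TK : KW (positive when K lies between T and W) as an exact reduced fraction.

TK:KW = -7/12

Work in coordinates with P = (0, 0), Y = (1, 0), J = (0, 1).
1. K is the centroid of triangle PJY ⇒ K = (1/3, 1/3)
2. C lies on line KY with KC:CY = 1:5 ⇒ C = (4/9, 5/18)
3. N lies on line JY with JN:NY = -1:5 ⇒ N = (-1/4, 5/4)
4. T is the midpoint of NC ⇒ T = (7/72, 55/72)
line TK meets JY at W = (-1/14, 15/14)
K = T + t·(W−T) with t = -7/5, so TK:KW = -7/5:12/5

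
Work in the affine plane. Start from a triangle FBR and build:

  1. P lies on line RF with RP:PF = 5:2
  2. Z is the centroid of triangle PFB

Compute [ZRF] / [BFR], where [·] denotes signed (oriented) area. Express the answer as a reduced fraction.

Set F = (0, 0), B = (1, 0), R = (0, 1); any affine frame gives the same invariant.
1. P lies on line RF with RP:PF = 5:2 ⇒ P = (0, 2/7)
2. Z is the centroid of triangle PFB ⇒ Z = (1/3, 2/21)
2·[ZRF] = 1/3, 2·[BFR] = -1
[ZRF]:[BFR] = 1/3:-1 = -1/3

[ZRF]:[BFR] = -1/3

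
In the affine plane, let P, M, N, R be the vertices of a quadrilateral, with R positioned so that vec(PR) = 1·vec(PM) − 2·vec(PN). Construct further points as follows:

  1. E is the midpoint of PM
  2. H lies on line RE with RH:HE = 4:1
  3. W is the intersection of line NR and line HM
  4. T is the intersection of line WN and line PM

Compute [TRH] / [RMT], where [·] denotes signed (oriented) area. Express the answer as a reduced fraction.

[TRH]:[RMT] = 1/5

Work in coordinates with P = (0, 0), M = (1, 0), N = (0, 1), R = (1, -2).
1. E is the midpoint of PM ⇒ E = (1/2, 0)
2. H lies on line RE with RH:HE = 4:1 ⇒ H = (3/5, -2/5)
3. W is the intersection of line NR and line HM ⇒ W = (1/2, -1/2)
4. T is the intersection of line WN and line PM ⇒ T = (1/3, 0)
2·[TRH] = 4/15, 2·[RMT] = 4/3
[TRH]:[RMT] = 4/15:4/3 = 1/5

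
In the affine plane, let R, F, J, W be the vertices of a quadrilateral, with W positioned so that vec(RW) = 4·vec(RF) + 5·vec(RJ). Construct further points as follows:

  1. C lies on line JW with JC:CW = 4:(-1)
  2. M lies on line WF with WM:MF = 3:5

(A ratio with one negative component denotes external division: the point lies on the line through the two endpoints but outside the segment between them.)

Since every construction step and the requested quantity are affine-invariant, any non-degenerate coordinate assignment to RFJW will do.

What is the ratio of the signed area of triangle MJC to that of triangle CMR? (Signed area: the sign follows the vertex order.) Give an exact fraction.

[MJC]:[CMR] = 96/37

Set R = (0, 0), F = (1, 0), J = (0, 1), W = (4, 5); any affine frame gives the same invariant.
1. C lies on line JW with JC:CW = 4:(-1) ⇒ C = (16/3, 19/3)
2. M lies on line WF with WM:MF = 3:5 ⇒ M = (23/8, 25/8)
2·[MJC] = -4, 2·[CMR] = -37/24
[MJC]:[CMR] = -4:-37/24 = 96/37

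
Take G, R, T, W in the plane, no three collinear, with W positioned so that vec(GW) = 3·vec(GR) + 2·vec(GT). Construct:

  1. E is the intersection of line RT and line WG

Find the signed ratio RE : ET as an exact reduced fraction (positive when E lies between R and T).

RE:ET = 2/3

Work in coordinates with G = (0, 0), R = (1, 0), T = (0, 1), W = (3, 2).
1. E is the intersection of line RT and line WG ⇒ E = (3/5, 2/5)
E = R + t·(T−R) with t = 2/5, so RE:ET = t:(1−t) = 2/5:3/5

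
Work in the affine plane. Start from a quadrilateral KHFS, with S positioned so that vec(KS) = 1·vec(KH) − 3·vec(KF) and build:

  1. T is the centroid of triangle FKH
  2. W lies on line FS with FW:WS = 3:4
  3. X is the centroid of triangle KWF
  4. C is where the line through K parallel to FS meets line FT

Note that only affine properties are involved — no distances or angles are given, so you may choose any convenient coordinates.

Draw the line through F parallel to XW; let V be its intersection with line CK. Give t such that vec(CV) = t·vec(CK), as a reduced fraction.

Choose coordinates K = (0, 0), H = (1, 0), F = (0, 1), S = (1, -3).
1. T is the centroid of triangle FKH ⇒ T = (1/3, 1/3)
2. W lies on line FS with FW:WS = 3:4 ⇒ W = (3/7, -5/7)
3. X is the centroid of triangle KWF ⇒ X = (1/7, 2/21)
4. C is where the line through K parallel to FS meets line FT ⇒ C = (-1/2, 2)
through F parallel to XW: direction (2/7, -17/21); meets CK at V = (-6/7, 24/7)
V = C + t·(K−C) with t = -5/7

t = -5/7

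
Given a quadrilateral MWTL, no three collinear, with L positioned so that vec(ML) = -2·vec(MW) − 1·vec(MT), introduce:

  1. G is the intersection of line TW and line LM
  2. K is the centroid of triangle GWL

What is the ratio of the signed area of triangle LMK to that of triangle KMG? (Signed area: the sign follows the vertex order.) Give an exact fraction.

Set M = (0, 0), W = (1, 0), T = (0, 1), L = (-2, -1); any affine frame gives the same invariant.
1. G is the intersection of line TW and line LM ⇒ G = (2/3, 1/3)
2. K is the centroid of triangle GWL ⇒ K = (-1/9, -2/9)
2·[LMK] = -1/3, 2·[KMG] = -1/9
[LMK]:[KMG] = -1/3:-1/9 = 3

[LMK]:[KMG] = 3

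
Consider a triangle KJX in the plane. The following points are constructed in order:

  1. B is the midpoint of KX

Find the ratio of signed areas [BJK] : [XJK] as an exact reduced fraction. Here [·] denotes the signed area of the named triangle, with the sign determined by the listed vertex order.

Work in coordinates with K = (0, 0), J = (1, 0), X = (0, 1).
1. B is the midpoint of KX ⇒ B = (0, 1/2)
2·[BJK] = -1/2, 2·[XJK] = -1
[BJK]:[XJK] = -1/2:-1 = 1/2

[BJK]:[XJK] = 1/2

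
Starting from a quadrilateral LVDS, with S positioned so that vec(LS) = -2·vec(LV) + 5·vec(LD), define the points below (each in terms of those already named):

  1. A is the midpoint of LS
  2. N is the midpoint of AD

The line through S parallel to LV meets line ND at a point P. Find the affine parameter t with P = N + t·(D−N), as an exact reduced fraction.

Choose coordinates L = (0, 0), V = (1, 0), D = (0, 1), S = (-2, 5).
1. A is the midpoint of LS ⇒ A = (-1, 5/2)
2. N is the midpoint of AD ⇒ N = (-1/2, 7/4)
through S parallel to LV: direction (1, 0); meets ND at P = (-8/3, 5)
P = N + t·(D−N) with t = -13/3

t = -13/3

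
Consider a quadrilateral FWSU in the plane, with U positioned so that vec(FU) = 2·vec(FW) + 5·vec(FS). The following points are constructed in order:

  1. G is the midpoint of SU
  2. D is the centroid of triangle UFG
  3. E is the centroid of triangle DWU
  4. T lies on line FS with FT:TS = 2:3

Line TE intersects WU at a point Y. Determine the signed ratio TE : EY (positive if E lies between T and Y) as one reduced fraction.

Work in coordinates with F = (0, 0), W = (1, 0), S = (0, 1), U = (2, 5).
1. G is the midpoint of SU ⇒ G = (1, 3)
2. D is the centroid of triangle UFG ⇒ D = (1, 8/3)
3. E is the centroid of triangle DWU ⇒ E = (4/3, 23/9)
4. T lies on line FS with FT:TS = 2:3 ⇒ T = (0, 2/5)
line TE meets WU at Y = (324/203, 605/203)
E = T + t·(Y−T) with t = 203/243, so TE:EY = 203/243:40/243

TE:EY = 203/40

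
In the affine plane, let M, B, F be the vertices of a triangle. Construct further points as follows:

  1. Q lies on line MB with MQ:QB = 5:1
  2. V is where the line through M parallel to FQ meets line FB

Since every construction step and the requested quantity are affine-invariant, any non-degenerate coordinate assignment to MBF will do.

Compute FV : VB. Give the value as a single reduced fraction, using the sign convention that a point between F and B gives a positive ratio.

FV:VB = -5/6

Set M = (0, 0), B = (1, 0), F = (0, 1); any affine frame gives the same invariant.
1. Q lies on line MB with MQ:QB = 5:1 ⇒ Q = (5/6, 0)
2. V is where the line through M parallel to FQ meets line FB ⇒ V = (-5, 6)
V = F + t·(B−F) with t = -5, so FV:VB = t:(1−t) = -5:6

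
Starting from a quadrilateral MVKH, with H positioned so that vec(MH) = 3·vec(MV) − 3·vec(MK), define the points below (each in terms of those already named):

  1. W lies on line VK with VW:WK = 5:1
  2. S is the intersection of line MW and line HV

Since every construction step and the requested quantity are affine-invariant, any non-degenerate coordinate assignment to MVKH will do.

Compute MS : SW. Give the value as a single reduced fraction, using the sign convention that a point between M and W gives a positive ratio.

Work in coordinates with M = (0, 0), V = (1, 0), K = (0, 1), H = (3, -3).
1. W lies on line VK with VW:WK = 5:1 ⇒ W = (1/6, 5/6)
2. S is the intersection of line MW and line HV ⇒ S = (3/13, 15/13)
S = M + t·(W−M) with t = 18/13, so MS:SW = t:(1−t) = 18/13:-5/13

MS:SW = -18/5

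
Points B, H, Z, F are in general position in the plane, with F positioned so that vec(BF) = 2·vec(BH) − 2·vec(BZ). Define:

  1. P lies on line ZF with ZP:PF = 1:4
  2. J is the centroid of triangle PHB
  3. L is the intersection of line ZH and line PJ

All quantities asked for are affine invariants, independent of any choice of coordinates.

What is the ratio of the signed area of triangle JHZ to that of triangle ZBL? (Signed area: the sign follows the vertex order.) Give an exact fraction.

Work in coordinates with B = (0, 0), H = (1, 0), Z = (0, 1), F = (2, -2).
1. P lies on line ZF with ZP:PF = 1:4 ⇒ P = (2/5, 2/5)
2. J is the centroid of triangle PHB ⇒ J = (7/15, 2/15)
3. L is the intersection of line ZH and line PJ ⇒ L = (1/3, 2/3)
2·[JHZ] = 2/5, 2·[ZBL] = 1/3
[JHZ]:[ZBL] = 2/5:1/3 = 6/5

[JHZ]:[ZBL] = 6/5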